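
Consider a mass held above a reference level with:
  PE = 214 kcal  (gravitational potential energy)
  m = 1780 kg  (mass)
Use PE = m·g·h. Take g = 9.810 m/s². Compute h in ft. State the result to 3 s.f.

168 ft

Rearranging PE = m·g·h for h: h = PE/(m·g).
PE = 214 kcal = 8.954×10^5 J; m = 1780 kg; g = 9.810 m/s².
h = 51.28 m
51.28 m × (1 ft / 0.3048 m) = 168.2 ft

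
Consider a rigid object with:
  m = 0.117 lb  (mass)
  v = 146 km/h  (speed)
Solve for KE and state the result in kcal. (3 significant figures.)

0.0104 kcal

KE is given directly by: KE = ½mv².
m = 0.117 lb = 0.05307 kg; v = 146 km/h = 40.56 m/s.
KE = 43.64 J  (the unit combination reduces to kg·m²/s² = J)
43.64 J × (1 kcal / 4184 J) = 0.01043 kcal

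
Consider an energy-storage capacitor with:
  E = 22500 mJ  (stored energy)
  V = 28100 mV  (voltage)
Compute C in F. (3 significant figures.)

Rearranging E = ½C·V² for C: C = 2E/V².
E = 22500 mJ = 22.50 J; V = 28100 mV = 28.10 V.
C = 0.05699 F

0.0570 F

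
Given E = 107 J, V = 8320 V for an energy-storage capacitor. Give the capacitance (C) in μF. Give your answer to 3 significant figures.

3.09 μF

Rearranging: C = 2E/V².
E = 107 J; V = 8320 V.
C = 3.091×10^-6 F
3.091×10^-6 F × (1 μF / 1.000×10^-6 F) = 3.091 μF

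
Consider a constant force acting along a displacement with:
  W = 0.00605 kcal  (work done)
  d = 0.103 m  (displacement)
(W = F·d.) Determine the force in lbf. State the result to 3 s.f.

55.2 lbf

Rearranging W = F·d for F: F = W/d.
W = 0.00605 kcal = 25.31 J; d = 0.103 m.
F = 245.8 N
245.8 N × (1 lbf / 4.448 N) = 55.25 lbf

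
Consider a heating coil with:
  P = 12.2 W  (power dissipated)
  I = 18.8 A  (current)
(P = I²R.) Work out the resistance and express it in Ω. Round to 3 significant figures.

0.0345 Ω

Rearranging: R = P/I².
P = 12.2 W; I = 18.8 A.
R = 0.03452 Ω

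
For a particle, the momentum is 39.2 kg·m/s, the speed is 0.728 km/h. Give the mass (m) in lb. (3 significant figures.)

Rearranging: m = p/v.
p = 39.2 kg·m/s; v = 0.728 km/h = 0.2022 m/s.
m = 193.8 kg
193.8 kg × (1 lb / 0.4536 kg) = 427.4 lb

427 lb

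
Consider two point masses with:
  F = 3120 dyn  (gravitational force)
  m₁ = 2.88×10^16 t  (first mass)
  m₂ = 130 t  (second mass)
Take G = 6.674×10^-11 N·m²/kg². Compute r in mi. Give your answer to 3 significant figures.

From Newton's law of gravitation: r = √(G·m₁m₂/F).
F = 3120 dyn = 0.03120 N; m₁ = 2.88×10^16 t = 2.880×10^19 kg; m₂ = 130 t = 1.300×10^5 kg; G = 6.674×10^-11 N·m²/kg².
r = 8.949×10^7 m
8.949×10^7 m × (1 mi / 1609 m) = 55608 mi

55600 mi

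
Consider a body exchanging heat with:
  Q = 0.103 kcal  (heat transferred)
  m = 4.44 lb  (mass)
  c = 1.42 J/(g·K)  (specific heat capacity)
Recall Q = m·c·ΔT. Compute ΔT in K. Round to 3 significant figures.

Rearranging: ΔT = Q/(m·c).
Q = 0.103 kcal = 431.0 J; m = 4.44 lb = 2.014 kg; c = 1.42 J/(g·K) = 1420 J/(kg·K).
ΔT = 0.1507 K

0.151 K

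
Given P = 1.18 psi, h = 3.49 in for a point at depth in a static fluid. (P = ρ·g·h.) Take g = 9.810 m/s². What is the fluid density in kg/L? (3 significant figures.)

Rearranging: ρ = P/(g·h).
P = 1.18 psi = 8136 Pa; h = 3.49 in = 0.08865 m; g = 9.810 m/s².
ρ = 9356 kg/m³
9356 kg/m³ × (1 kg/L / 1000 kg/m³) = 9.356 kg/L

9.36 kg/L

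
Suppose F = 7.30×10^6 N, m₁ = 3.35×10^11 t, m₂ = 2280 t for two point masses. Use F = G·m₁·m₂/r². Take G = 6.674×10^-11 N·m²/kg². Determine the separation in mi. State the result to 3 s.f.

0.0519 mi

From Newton's law of gravitation: r = √(G·m₁m₂/F).
F = 7.30×10^6 N; m₁ = 3.35×10^11 t = 3.350×10^14 kg; m₂ = 2280 t = 2.280×10^6 kg; G = 6.674×10^-11 N·m²/kg².
r = 83.56 m
83.56 m × (1 mi / 1609 m) = 0.05192 mi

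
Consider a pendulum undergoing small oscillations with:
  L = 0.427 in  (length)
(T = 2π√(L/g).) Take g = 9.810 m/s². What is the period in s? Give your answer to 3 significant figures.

0.209 s

T is given directly by: T = 2π√(L/g).
L = 0.427 in = 0.01085 m; g = 9.810 m/s².
T = 0.2089 s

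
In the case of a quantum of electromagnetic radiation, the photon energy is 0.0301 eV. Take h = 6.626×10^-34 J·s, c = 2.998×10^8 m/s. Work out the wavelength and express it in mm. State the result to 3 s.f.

Rearranging E = h·c/λ for λ: λ = hc/E.
E = 0.0301 eV = 4.823×10^-21 J; h = 6.626×10^-34 J·s; c = 2.998×10^8 m/s.
λ = 4.119×10^-5 m
4.119×10^-5 m × (1 mm / 0.001000 m) = 0.04119 mm

0.0412 mm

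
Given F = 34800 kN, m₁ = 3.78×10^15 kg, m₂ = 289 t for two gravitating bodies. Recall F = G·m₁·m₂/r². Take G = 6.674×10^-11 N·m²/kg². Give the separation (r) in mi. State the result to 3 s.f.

From Newton's law of gravitation: r = √(G·m₁m₂/F).
F = 34800 kN = 3.480×10^7 N; m₁ = 3.78×10^15 kg; m₂ = 289 t = 2.890×10^5 kg; G = 6.674×10^-11 N·m²/kg².
r = 45.77 m
45.77 m × (1 mi / 1609 m) = 0.02844 mi

0.0284 mi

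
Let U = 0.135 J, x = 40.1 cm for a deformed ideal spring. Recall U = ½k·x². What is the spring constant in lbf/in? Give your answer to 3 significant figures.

0.00959 lbf/in

Rearranging: k = 2U/x².
U = 0.135 J; x = 40.1 cm = 0.4010 m.
k = 1.679 N/m
1.679 N/m × (1 lbf/in / 175.1 N/m) = 0.009588 lbf/in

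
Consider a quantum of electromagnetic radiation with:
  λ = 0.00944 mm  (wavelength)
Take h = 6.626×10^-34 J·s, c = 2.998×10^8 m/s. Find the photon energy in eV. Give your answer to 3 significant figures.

E is given directly by: E = hc/λ.
λ = 0.00944 mm = 9.440×10^-6 m; h = 6.626×10^-34 J·s; c = 2.998×10^8 m/s.
E = 2.104×10^-20 J
2.104×10^-20 J × (1 eV / 1.602×10^-19 J) = 0.1313 eV

0.131 eV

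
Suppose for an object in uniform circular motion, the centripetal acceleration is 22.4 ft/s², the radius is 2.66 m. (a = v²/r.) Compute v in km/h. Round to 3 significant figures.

15.3 km/h

Rearranging a = v²/r for v: v = √(a·r).
a = 22.4 ft/s² = 6.828 m/s²; r = 2.66 m.
v = 4.262 m/s
4.262 m/s × (1 km/h / 0.2778 m/s) = 15.34 km/h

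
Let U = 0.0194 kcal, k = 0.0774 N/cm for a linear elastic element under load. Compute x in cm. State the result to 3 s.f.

458 cm

Rearranging U = ½k·x² for x: x = √(2U/k).
U = 0.0194 kcal = 81.17 J; k = 0.0774 N/cm = 7.740 N/m.
x = 4.580 m
4.580 m × (1 cm / 0.01000 m) = 458.0 cm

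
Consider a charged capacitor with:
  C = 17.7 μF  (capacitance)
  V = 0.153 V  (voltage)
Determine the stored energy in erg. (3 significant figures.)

Directly: E = ½CV².
C = 17.7 μF = 1.770×10^-5 F; V = 0.153 V.
E = 2.072×10^-7 J
2.072×10^-7 J × (1 erg / 1.000×10^-7 J) = 2.072 erg

2.07 erg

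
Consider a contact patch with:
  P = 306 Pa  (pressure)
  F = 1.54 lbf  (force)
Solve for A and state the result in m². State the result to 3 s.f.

0.0224 m²

Rearranging: A = F/P.
P = 306 Pa; F = 1.54 lbf = 6.850 N.
A = 0.02239 m²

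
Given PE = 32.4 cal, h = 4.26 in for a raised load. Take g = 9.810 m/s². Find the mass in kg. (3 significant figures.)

Rearranging PE = m·g·h for m: m = PE/(g·h).
PE = 32.4 cal = 135.6 J; h = 4.26 in = 0.1082 m; g = 9.810 m/s².
m = 127.7 kg

128 kg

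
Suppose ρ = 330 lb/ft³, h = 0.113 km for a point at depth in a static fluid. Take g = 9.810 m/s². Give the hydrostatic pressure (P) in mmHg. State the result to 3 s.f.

44000 mmHg

P is given directly by: P = ρgh.
ρ = 330 lb/ft³ = 5286 kg/m³; h = 0.113 km = 113.0 m; g = 9.810 m/s².
P = 5.860×10^6 Pa
5.860×10^6 Pa × (1 mmHg / 133.3 Pa) = 43952 mmHg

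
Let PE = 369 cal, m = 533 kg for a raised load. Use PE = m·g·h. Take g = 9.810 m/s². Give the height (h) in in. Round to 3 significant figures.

Rearranging PE = m·g·h for h: h = PE/(m·g).
PE = 369 cal = 1544 J; m = 533 kg; g = 9.810 m/s².
h = 0.2953 m
0.2953 m × (1 in / 0.02540 m) = 11.62 in

11.6 in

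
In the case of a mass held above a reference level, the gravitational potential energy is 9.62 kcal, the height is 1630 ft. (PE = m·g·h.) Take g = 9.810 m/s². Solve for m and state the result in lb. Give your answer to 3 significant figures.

Rearranging: m = PE/(g·h).
PE = 9.62 kcal = 40250 J; h = 1630 ft = 496.8 m; g = 9.810 m/s².
m = 8.258 kg
8.258 kg × (1 lb / 0.4536 kg) = 18.21 lb

18.2 lb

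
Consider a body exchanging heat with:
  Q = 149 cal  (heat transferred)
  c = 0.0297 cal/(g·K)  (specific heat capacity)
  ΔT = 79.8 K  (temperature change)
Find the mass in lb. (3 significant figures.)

0.139 lb

Rearranging Q = m·c·ΔT for m: m = Q/(c·ΔT).
Q = 149 cal = 623.4 J; c = 0.0297 cal/(g·K) = 124.3 J/(kg·K); ΔT = 79.8 K.
m = 0.06287 kg
0.06287 kg × (1 lb / 0.4536 kg) = 0.1386 lb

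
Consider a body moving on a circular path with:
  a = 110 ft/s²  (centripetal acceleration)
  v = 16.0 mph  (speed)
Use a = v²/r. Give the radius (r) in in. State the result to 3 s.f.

Solving a = v²/r for r: r = v²/a.
a = 110 ft/s² = 33.53 m/s²; v = 16.0 mph = 7.153 m/s.
r = 1.526 m
1.526 m × (1 in / 0.02540 m) = 60.07 in

60.1 in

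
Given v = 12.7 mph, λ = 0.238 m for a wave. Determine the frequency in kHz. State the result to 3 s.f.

0.0239 kHz

Rearranging: f = v/λ.
v = 12.7 mph = 5.677 m/s; λ = 0.238 m.
f = 23.85 Hz
23.85 Hz × (1 kHz / 1000 Hz) = 0.02385 kHz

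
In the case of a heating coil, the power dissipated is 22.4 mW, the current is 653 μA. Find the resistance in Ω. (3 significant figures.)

52500 Ω

Rearranging P = I²R for R: R = P/I².
P = 22.4 mW = 0.02240 W; I = 653 μA = 6.530×10^-4 A.
R = 52532 Ω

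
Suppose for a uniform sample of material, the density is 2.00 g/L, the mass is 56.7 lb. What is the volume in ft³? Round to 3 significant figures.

Solving ρ = m/V for V: V = m/ρ.
ρ = 2.00 g/L = 2.000 kg/m³; m = 56.7 lb = 25.72 kg.
V = 12.86 m³
12.86 m³ × (1 ft³ / 0.02832 m³) = 454.1 ft³

454 ft³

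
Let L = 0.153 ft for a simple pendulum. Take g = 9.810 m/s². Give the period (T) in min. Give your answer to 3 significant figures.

0.00722 min

Directly: T = 2π√(L/g).
L = 0.153 ft = 0.04663 m; g = 9.810 m/s².
T = 0.4332 s
0.4332 s × (1 min / 60.00 s) = 0.007220 min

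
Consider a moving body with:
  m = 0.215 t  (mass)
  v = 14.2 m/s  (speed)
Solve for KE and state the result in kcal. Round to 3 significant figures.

Directly: KE = ½mv².
m = 0.215 t = 215.0 kg; v = 14.2 m/s.
KE = 21676 J  (the unit combination reduces to kg·m²/s² = J)
21676 J × (1 kcal / 4184 J) = 5.181 kcal

5.18 kcal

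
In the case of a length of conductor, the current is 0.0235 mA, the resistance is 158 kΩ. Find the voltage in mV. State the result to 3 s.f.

V is given directly by: V = IR.
I = 0.0235 mA = 2.350×10^-5 A; R = 158 kΩ = 1.580×10^5 Ω.
V = 3.713 V
3.713 V × (1 mV / 0.001000 V) = 3713 mV

3710 mV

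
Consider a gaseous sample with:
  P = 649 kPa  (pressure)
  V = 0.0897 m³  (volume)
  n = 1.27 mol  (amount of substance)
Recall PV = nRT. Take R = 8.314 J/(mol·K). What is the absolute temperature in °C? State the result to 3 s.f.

From the ideal-gas law: T = PV/(nR).
P = 649 kPa = 6.490×10^5 Pa; V = 0.0897 m³; n = 1.27 mol; R = 8.314 J/(mol·K).
T = 5513 K
5513 K − 273.15 = 5240 °C

5240 °C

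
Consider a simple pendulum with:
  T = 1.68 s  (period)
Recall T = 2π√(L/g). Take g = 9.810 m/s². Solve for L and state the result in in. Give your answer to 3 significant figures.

27.6 in

Solving T = 2π√(L/g) for L: L = g·(T/2π)².
T = 1.68 s; g = 9.810 m/s².
L = 0.7013 m
0.7013 m × (1 in / 0.02540 m) = 27.61 in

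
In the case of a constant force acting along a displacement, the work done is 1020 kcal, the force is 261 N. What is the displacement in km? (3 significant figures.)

16.4 km

Rearranging: d = W/F.
W = 1020 kcal = 4.268×10^6 J; F = 261 N.
d = 16351 m
16351 m × (1 km / 1000 m) = 16.35 km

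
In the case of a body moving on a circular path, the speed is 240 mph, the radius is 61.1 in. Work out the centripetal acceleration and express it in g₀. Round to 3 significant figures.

Directly: a = v²/r.
v = 240 mph = 107.3 m/s; r = 61.1 in = 1.552 m.
a = 7417 m/s²
7417 m/s² × (1 g₀ / 9.807 m/s²) = 756.3 g₀

756 g₀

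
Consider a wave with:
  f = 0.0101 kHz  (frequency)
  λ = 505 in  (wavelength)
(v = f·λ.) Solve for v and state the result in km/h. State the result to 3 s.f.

466 km/h

Directly: v = fλ.
f = 0.0101 kHz = 10.10 Hz; λ = 505 in = 12.83 m.
v = 129.6 m/s
129.6 m/s × (1 km/h / 0.2778 m/s) = 466.4 km/h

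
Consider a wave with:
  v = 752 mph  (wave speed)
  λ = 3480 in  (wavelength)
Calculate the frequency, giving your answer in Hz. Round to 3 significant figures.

Solving v = f·λ for f: f = v/λ.
v = 752 mph = 336.2 m/s; λ = 3480 in = 88.39 m.
f = 3.803 Hz

3.80 Hz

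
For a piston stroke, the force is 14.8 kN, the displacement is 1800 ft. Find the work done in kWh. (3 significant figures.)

2.26 kWh

W is given directly by: W = F·d.
F = 14.8 kN = 14800 N; d = 1800 ft = 548.6 m.
W = 8.120×10^6 J
8.120×10^6 J × (1 kWh / 3.600×10^6 J) = 2.256 kWh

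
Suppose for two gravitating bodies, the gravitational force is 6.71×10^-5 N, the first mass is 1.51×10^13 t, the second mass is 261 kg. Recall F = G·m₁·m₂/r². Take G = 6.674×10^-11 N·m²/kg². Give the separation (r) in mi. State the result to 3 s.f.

From Newton's law of gravitation: r = √(G·m₁m₂/F).
F = 6.71×10^-5 N; m₁ = 1.51×10^13 t = 1.510×10^16 kg; m₂ = 261 kg; G = 6.674×10^-11 N·m²/kg².
r = 1.980×10^6 m
1.980×10^6 m × (1 mi / 1609 m) = 1230 mi

1230 mi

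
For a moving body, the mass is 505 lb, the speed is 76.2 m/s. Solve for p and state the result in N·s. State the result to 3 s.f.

17500 N·s

Directly: p = mv.
m = 505 lb = 229.1 kg; v = 76.2 m/s.
p = 17455 kg·m/s
Since 1 N·s = 1 kg·m/s, 17455 N·s.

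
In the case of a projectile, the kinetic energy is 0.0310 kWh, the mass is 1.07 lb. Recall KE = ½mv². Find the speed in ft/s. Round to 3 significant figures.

2220 ft/s

Solving KE = ½mv² for v: v = √(2·KE/m).
KE = 0.0310 kWh = 1.116×10^5 J; m = 1.07 lb = 0.4853 kg.
v = 678.1 m/s
678.1 m/s × (1 ft/s / 0.3048 m/s) = 2225 ft/s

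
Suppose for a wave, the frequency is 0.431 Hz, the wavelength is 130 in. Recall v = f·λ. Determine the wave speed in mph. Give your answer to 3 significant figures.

3.18 mph

Directly: v = fλ.
f = 0.431 Hz; λ = 130 in = 3.302 m.
v = 1.423 m/s
1.423 m/s × (1 mph / 0.4470 m/s) = 3.184 mph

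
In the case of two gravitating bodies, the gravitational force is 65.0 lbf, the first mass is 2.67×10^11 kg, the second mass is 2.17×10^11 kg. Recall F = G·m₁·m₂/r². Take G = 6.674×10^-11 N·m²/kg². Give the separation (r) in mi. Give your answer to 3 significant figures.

From Newton's law of gravitation: r = √(G·m₁m₂/F).
F = 65.0 lbf = 289.1 N; m₁ = 2.67×10^11 kg; m₂ = 2.17×10^11 kg; G = 6.674×10^-11 N·m²/kg².
r = 1.156×10^5 m
1.156×10^5 m × (1 mi / 1609 m) = 71.86 mi

71.9 mi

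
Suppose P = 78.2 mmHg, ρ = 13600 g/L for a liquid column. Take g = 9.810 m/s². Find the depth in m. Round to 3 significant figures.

Rearranging P = ρ·g·h for h: h = P/(ρ·g).
P = 78.2 mmHg = 10426 Pa; ρ = 13600 g/L = 13600 kg/m³; g = 9.810 m/s².
h = 0.07814 m

0.0781 m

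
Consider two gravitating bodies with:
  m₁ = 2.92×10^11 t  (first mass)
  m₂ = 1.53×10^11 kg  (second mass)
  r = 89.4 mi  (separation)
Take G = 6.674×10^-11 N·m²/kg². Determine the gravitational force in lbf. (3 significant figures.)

From Newton's law of gravitation: F = Gm₁m₂/r².
m₁ = 2.92×10^11 t = 2.920×10^14 kg; m₂ = 1.53×10^11 kg; r = 89.4 mi = 1.439×10^5 m; G = 6.674×10^-11 N·m²/kg².
F = 1.440×10^5 N  (the unit combination reduces to kg·m/s² = N)
1.440×10^5 N × (1 lbf / 4.448 N) = 32382 lbf

32400 lbf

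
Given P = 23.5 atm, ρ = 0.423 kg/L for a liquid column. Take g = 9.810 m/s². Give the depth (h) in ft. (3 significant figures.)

1880 ft

Rearranging: h = P/(ρ·g).
P = 23.5 atm = 2.381×10^6 Pa; ρ = 0.423 kg/L = 423.0 kg/m³; g = 9.810 m/s².
h = 573.8 m
573.8 m × (1 ft / 0.3048 m) = 1883 ft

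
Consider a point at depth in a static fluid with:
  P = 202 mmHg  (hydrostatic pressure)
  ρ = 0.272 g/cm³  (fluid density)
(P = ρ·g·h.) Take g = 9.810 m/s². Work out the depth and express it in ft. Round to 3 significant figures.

Solving P = ρ·g·h for h: h = P/(ρ·g).
P = 202 mmHg = 26931 Pa; ρ = 0.272 g/cm³ = 272.0 kg/m³; g = 9.810 m/s².
h = 10.09 m
10.09 m × (1 ft / 0.3048 m) = 33.11 ft

33.1 ft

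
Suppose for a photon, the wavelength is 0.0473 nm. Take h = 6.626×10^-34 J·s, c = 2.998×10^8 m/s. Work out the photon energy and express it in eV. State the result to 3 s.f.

Directly: E = hc/λ.
λ = 0.0473 nm = 4.730×10^-11 m; h = 6.626×10^-34 J·s; c = 2.998×10^8 m/s.
E = 4.200×10^-15 J  (the unit combination reduces to kg·m²/s² = J)
4.200×10^-15 J × (1 eV / 1.602×10^-19 J) = 26213 eV

26200 eV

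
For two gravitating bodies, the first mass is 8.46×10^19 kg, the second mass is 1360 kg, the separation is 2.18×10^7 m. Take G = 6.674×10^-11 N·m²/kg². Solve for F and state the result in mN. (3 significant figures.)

From Newton's law of gravitation: F = Gm₁m₂/r².
m₁ = 8.46×10^19 kg; m₂ = 1360 kg; r = 2.18×10^7 m; G = 6.674×10^-11 N·m²/kg².
F = 0.01616 N  (the unit combination reduces to kg·m/s² = N)
0.01616 N × (1 mN / 0.001000 N) = 16.16 mN

16.2 mN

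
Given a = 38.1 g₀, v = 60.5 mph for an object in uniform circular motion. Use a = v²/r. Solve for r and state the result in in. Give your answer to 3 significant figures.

Rearranging a = v²/r for r: r = v²/a.
a = 38.1 g₀ = 373.6 m/s²; v = 60.5 mph = 27.05 m/s.
r = 1.958 m
1.958 m × (1 in / 0.02540 m) = 77.08 in

77.1 in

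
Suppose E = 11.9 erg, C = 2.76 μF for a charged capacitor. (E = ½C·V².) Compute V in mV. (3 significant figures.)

Solving E = ½C·V² for V: V = √(2E/C).
E = 11.9 erg = 1.190×10^-6 J; C = 2.76 μF = 2.760×10^-6 F.
V = 0.9286 V  (the unit combination reduces to kg·m²/(A·s³) = V)
0.9286 V × (1 mV / 0.001000 V) = 928.6 mV

929 mV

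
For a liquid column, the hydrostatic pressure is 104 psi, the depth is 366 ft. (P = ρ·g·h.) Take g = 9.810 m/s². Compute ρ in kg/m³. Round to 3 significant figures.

655 kg/m³

Solving P = ρ·g·h for ρ: ρ = P/(g·h).
P = 104 psi = 7.171×10^5 Pa; h = 366 ft = 111.6 m; g = 9.810 m/s².
ρ = 655.2 kg/m³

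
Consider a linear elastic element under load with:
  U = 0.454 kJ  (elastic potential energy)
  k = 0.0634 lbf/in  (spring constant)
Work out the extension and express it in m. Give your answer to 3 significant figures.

Rearranging U = ½k·x² for x: x = √(2U/k).
U = 0.454 kJ = 454.0 J; k = 0.0634 lbf/in = 11.10 N/m.
x = 9.043 m

9.04 m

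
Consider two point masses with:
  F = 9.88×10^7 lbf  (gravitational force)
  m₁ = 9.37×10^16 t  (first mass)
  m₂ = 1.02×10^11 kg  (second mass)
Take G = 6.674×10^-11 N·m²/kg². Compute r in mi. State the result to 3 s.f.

749 mi

From Newton's law of gravitation: r = √(G·m₁m₂/F).
F = 9.88×10^7 lbf = 4.395×10^8 N; m₁ = 9.37×10^16 t = 9.370×10^19 kg; m₂ = 1.02×10^11 kg; G = 6.674×10^-11 N·m²/kg².
r = 1.205×10^6 m
1.205×10^6 m × (1 mi / 1609 m) = 748.6 mi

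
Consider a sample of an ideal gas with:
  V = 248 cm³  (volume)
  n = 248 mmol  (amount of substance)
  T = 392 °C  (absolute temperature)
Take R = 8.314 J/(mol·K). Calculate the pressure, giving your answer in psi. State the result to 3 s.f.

From the ideal-gas law: P = nRT/V.
V = 248 cm³ = 2.480×10^-4 m³; n = 248 mmol = 0.2480 mol; T = 392 °C = 665.1 K; R = 8.314 J/(mol·K).
P = 5.530×10^6 Pa
5.530×10^6 Pa × (1 psi / 6895 Pa) = 802.1 psi

802 psi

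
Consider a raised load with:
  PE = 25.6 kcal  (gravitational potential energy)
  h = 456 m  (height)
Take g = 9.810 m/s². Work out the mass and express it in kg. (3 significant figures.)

23.9 kg

Rearranging: m = PE/(g·h).
PE = 25.6 kcal = 1.071×10^5 J; h = 456 m; g = 9.810 m/s².
m = 23.94 kg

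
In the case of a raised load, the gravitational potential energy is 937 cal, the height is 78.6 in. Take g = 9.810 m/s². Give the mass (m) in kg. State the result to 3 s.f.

200 kg

Solving PE = m·g·h for m: m = PE/(g·h).
PE = 937 cal = 3920 J; h = 78.6 in = 1.996 m; g = 9.810 m/s².
m = 200.2 kg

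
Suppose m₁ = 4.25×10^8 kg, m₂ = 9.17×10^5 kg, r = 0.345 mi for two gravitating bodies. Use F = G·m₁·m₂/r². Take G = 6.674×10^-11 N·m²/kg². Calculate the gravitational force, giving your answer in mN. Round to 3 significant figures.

84.4 mN

F is given directly by: F = Gm₁m₂/r².
m₁ = 4.25×10^8 kg; m₂ = 9.17×10^5 kg; r = 0.345 mi = 555.2 m; G = 6.674×10^-11 N·m²/kg².
F = 0.08437 N
0.08437 N × (1 mN / 0.001000 N) = 84.37 mN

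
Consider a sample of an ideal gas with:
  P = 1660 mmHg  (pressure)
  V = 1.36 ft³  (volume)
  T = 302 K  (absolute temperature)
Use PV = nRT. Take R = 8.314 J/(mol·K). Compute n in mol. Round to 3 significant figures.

3.39 mol

Rearranging: n = PV/(RT).
P = 1660 mmHg = 2.213×10^5 Pa; V = 1.36 ft³ = 0.03851 m³; T = 302 K; R = 8.314 J/(mol·K).
n = 3.395 mol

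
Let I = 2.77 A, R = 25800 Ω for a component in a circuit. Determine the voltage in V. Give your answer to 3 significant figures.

71500 V

Directly: V = IR.
I = 2.77 A; R = 25800 Ω.
V = 71466 V  (the unit combination reduces to kg·m²/(A·s³) = V)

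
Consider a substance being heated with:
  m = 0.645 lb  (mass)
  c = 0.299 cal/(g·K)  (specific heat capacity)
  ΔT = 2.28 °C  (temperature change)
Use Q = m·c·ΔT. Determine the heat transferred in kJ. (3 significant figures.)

Q is given directly by: Q = mcΔT.
m = 0.645 lb = 0.2926 kg; c = 0.299 cal/(g·K) = 1251 J/(kg·K); ΔT = 2.28 °C = 2.280 K.
Q = 834.5 J
834.5 J × (1 kJ / 1000 J) = 0.8345 kJ

0.834 kJ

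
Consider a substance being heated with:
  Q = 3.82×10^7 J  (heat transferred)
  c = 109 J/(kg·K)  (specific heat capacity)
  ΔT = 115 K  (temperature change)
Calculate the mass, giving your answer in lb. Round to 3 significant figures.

Rearranging: m = Q/(c·ΔT).
Q = 3.82×10^7 J; c = 109 J/(kg·K); ΔT = 115 K.
m = 3047 kg
3047 kg × (1 lb / 0.4536 kg) = 6719 lb

6720 lb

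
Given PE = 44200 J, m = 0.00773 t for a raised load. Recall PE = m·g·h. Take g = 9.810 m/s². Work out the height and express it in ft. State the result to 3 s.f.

1910 ft

Solving PE = m·g·h for h: h = PE/(m·g).
PE = 44200 J; m = 0.00773 t = 7.730 kg; g = 9.810 m/s².
h = 582.9 m
582.9 m × (1 ft / 0.3048 m) = 1912 ft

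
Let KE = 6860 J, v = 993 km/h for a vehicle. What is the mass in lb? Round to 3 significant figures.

0.398 lb

Rearranging: m = 2·KE/v².
KE = 6860 J; v = 993 km/h = 275.8 m/s.
m = 0.1803 kg
0.1803 kg × (1 lb / 0.4536 kg) = 0.3976 lb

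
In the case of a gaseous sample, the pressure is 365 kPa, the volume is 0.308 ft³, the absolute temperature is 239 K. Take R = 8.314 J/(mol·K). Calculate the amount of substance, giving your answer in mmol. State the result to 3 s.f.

1600 mmol

Solving PV = nRT for n: n = PV/(RT).
P = 365 kPa = 3.650×10^5 Pa; V = 0.308 ft³ = 0.008722 m³; T = 239 K; R = 8.314 J/(mol·K).
n = 1.602 mol
1.602 mol × (1 mmol / 0.001000 mol) = 1602 mmol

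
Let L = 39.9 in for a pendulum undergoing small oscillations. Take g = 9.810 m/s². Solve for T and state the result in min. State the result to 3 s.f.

0.0337 min

T is given directly by: T = 2π√(L/g).
L = 39.9 in = 1.013 m; g = 9.810 m/s².
T = 2.020 s
2.020 s × (1 min / 60.00 s) = 0.03366 min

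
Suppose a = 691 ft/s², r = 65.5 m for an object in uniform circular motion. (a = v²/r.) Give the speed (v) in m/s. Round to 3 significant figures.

Solving a = v²/r for v: v = √(a·r).
a = 691 ft/s² = 210.6 m/s²; r = 65.5 m.
v = 117.5 m/s

117 m/s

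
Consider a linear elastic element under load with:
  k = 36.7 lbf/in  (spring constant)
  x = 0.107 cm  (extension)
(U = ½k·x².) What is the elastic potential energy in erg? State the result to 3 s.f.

36800 erg

U is given directly by: U = ½kx².
k = 36.7 lbf/in = 6427 N/m; x = 0.107 cm = 0.001070 m.
U = 0.003679 J
0.003679 J × (1 erg / 1.000×10^-7 J) = 36792 erg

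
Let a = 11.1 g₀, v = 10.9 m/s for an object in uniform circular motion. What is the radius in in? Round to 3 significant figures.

43.0 in

Rearranging a = v²/r for r: r = v²/a.
a = 11.1 g₀ = 108.9 m/s²; v = 10.9 m/s.
r = 1.091 m
1.091 m × (1 in / 0.02540 m) = 42.97 in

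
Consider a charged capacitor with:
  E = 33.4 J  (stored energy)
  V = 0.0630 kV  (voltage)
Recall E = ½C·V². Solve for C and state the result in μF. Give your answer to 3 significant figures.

Solving E = ½C·V² for C: C = 2E/V².
E = 33.4 J; V = 0.0630 kV = 63.00 V.
C = 0.01683 F
0.01683 F × (1 μF / 1.000×10^-6 F) = 16830 μF

16800 μF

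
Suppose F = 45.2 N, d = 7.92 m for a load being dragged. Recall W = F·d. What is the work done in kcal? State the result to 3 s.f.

0.0856 kcal

W is given directly by: W = F·d.
F = 45.2 N; d = 7.92 m.
W = 358.0 J
358.0 J × (1 kcal / 4184 J) = 0.08556 kcal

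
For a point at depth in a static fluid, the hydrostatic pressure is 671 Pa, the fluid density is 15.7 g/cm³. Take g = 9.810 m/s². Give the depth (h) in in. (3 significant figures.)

0.172 in

Solving P = ρ·g·h for h: h = P/(ρ·g).
P = 671 Pa; ρ = 15.7 g/cm³ = 15700 kg/m³; g = 9.810 m/s².
h = 0.004357 m
0.004357 m × (1 in / 0.02540 m) = 0.1715 in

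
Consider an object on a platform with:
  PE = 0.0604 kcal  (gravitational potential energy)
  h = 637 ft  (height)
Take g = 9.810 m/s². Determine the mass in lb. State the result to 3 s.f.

0.293 lb

Rearranging: m = PE/(g·h).
PE = 0.0604 kcal = 252.7 J; h = 637 ft = 194.2 m; g = 9.810 m/s².
m = 0.1327 kg
0.1327 kg × (1 lb / 0.4536 kg) = 0.2925 lb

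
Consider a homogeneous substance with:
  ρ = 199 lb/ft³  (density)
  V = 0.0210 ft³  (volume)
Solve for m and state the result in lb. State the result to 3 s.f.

Solving ρ = m/V for m: m = ρV.
ρ = 199 lb/ft³ = 3188 kg/m³; V = 0.0210 ft³ = 5.947×10^-4 m³.
m = 1.896 kg
1.896 kg × (1 lb / 0.4536 kg) = 4.179 lb

4.18 lb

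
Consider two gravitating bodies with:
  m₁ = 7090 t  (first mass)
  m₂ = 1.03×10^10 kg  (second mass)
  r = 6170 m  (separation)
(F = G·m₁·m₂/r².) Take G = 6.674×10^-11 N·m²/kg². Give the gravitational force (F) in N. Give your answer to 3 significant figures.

From Newton's law of gravitation: F = Gm₁m₂/r².
m₁ = 7090 t = 7.090×10^6 kg; m₂ = 1.03×10^10 kg; r = 6170 m; G = 6.674×10^-11 N·m²/kg².
F = 0.1280 N

0.128 N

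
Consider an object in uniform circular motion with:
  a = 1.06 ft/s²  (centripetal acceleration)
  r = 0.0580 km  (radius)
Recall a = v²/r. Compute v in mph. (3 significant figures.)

9.68 mph

Rearranging a = v²/r for v: v = √(a·r).
a = 1.06 ft/s² = 0.3231 m/s²; r = 0.0580 km = 58.00 m.
v = 4.329 m/s
4.329 m/s × (1 mph / 0.4470 m/s) = 9.683 mph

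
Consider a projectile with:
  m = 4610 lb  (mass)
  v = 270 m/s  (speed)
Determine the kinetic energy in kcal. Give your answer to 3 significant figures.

KE is given directly by: KE = ½mv².
m = 4610 lb = 2091 kg; v = 270 m/s.
KE = 7.622×10^7 J
7.622×10^7 J × (1 kcal / 4184 J) = 18217 kcal

18200 kcal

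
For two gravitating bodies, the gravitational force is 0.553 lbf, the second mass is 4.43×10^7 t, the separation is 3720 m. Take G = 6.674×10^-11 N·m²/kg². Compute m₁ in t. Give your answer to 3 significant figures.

From Newton's law of gravitation: m₁ = F·r²/(G·m₂).
F = 0.553 lbf = 2.460 N; m₂ = 4.43×10^7 t = 4.430×10^10 kg; r = 3720 m; G = 6.674×10^-11 N·m²/kg².
m₁ = 1.151×10^7 kg
1.151×10^7 kg × (1 t / 1000 kg) = 11514 t

11500 t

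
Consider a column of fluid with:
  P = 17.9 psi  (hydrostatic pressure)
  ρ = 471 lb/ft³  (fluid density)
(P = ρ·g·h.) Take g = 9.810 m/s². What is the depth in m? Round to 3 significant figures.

1.67 m

Solving P = ρ·g·h for h: h = P/(ρ·g).
P = 17.9 psi = 1.234×10^5 Pa; ρ = 471 lb/ft³ = 7545 kg/m³; g = 9.810 m/s².
h = 1.667 m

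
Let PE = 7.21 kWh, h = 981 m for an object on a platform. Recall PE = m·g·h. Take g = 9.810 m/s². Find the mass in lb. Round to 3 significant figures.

5950 lb

Rearranging PE = m·g·h for m: m = PE/(g·h).
PE = 7.21 kWh = 2.596×10^7 J; h = 981 m; g = 9.810 m/s².
m = 2697 kg
2697 kg × (1 lb / 0.4536 kg) = 5946 lb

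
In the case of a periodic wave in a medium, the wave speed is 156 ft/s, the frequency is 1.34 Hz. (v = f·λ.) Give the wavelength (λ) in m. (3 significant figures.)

Rearranging v = f·λ for λ: λ = v/f.
v = 156 ft/s = 47.55 m/s; f = 1.34 Hz.
λ = 35.48 m

35.5 m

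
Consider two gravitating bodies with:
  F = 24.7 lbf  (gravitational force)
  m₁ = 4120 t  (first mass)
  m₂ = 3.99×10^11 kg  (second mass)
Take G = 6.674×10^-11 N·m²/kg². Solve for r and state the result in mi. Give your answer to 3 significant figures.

From Newton's law of gravitation: r = √(G·m₁m₂/F).
F = 24.7 lbf = 109.9 N; m₁ = 4120 t = 4.120×10^6 kg; m₂ = 3.99×10^11 kg; G = 6.674×10^-11 N·m²/kg².
r = 999.3 m
999.3 m × (1 mi / 1609 m) = 0.6209 mi

0.621 mi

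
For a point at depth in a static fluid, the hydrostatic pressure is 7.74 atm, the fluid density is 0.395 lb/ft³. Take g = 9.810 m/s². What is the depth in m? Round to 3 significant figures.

12600 m

Solving P = ρ·g·h for h: h = P/(ρ·g).
P = 7.74 atm = 7.843×10^5 Pa; ρ = 0.395 lb/ft³ = 6.327 kg/m³; g = 9.810 m/s².
h = 12635 m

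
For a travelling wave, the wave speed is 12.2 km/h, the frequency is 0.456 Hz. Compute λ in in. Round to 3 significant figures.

293 in

Solving v = f·λ for λ: λ = v/f.
v = 12.2 km/h = 3.389 m/s; f = 0.456 Hz.
λ = 7.432 m
7.432 m × (1 in / 0.02540 m) = 292.6 in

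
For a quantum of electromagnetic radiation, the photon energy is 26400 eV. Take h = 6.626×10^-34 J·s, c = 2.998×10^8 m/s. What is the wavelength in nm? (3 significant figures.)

Rearranging E = h·c/λ for λ: λ = hc/E.
E = 26400 eV = 4.230×10^-15 J; h = 6.626×10^-34 J·s; c = 2.998×10^8 m/s.
λ = 4.696×10^-11 m
4.696×10^-11 m × (1 nm / 1.000×10^-9 m) = 0.04696 nm

0.0470 nm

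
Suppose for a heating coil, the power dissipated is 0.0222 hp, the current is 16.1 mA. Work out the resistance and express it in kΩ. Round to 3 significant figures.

63.9 kΩ

Rearranging: R = P/I².
P = 0.0222 hp = 16.55 W; I = 16.1 mA = 0.01610 A.
R = 63865 Ω
63865 Ω × (1 kΩ / 1000 Ω) = 63.87 kΩ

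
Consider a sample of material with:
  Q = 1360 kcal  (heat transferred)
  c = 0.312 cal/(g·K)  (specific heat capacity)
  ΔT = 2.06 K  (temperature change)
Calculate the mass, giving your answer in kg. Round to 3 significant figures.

2120 kg

Rearranging Q = m·c·ΔT for m: m = Q/(c·ΔT).
Q = 1360 kcal = 5.690×10^6 J; c = 0.312 cal/(g·K) = 1305 J/(kg·K); ΔT = 2.06 K.
m = 2116 kg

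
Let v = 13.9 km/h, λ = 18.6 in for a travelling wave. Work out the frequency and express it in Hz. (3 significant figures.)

8.17 Hz

Rearranging v = f·λ for f: f = v/λ.
v = 13.9 km/h = 3.861 m/s; λ = 18.6 in = 0.4724 m.
f = 8.173 Hz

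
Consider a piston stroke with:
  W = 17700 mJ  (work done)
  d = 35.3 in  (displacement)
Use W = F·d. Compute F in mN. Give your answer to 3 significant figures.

Solving W = F·d for F: F = W/d.
W = 17700 mJ = 17.70 J; d = 35.3 in = 0.8966 m.
F = 19.74 N
19.74 N × (1 mN / 0.001000 N) = 19741 mN

19700 mN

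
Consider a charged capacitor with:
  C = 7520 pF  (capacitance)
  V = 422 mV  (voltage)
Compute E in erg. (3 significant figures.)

E is given directly by: E = ½CV².
C = 7520 pF = 7.520×10^-9 F; V = 422 mV = 0.4220 V.
E = 6.696×10^-10 J  (the unit combination reduces to kg·m²/s² = J)
6.696×10^-10 J × (1 erg / 1.000×10^-7 J) = 0.006696 erg

0.00670 erg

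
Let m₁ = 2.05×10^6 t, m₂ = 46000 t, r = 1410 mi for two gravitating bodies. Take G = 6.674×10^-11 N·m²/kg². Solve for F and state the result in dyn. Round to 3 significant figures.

From Newton's law of gravitation: F = Gm₁m₂/r².
m₁ = 2.05×10^6 t = 2.050×10^9 kg; m₂ = 46000 t = 4.600×10^7 kg; r = 1410 mi = 2.269×10^6 m; G = 6.674×10^-11 N·m²/kg².
F = 1.222×10^-6 N  (the unit combination reduces to kg·m/s² = N)
1.222×10^-6 N × (1 dyn / 1.000×10^-5 N) = 0.1222 dyn

0.122 dyn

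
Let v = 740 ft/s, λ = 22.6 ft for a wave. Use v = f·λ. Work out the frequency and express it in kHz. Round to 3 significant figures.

0.0327 kHz

Rearranging v = f·λ for f: f = v/λ.
v = 740 ft/s = 225.6 m/s; λ = 22.6 ft = 6.888 m.
f = 32.74 Hz
32.74 Hz × (1 kHz / 1000 Hz) = 0.03274 kHz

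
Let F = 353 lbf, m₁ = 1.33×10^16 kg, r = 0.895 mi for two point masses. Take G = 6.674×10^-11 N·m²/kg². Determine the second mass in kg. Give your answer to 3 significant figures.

Rearranging F = G·m₁·m₂/r² for m₂: m₂ = F·r²/(G·m₁).
F = 353 lbf = 1570 N; m₁ = 1.33×10^16 kg; r = 0.895 mi = 1440 m; G = 6.674×10^-11 N·m²/kg².
m₂ = 3670 kg

3670 kg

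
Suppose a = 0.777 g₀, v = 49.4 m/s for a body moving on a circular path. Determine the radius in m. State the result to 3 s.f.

Rearranging: r = v²/a.
a = 0.777 g₀ = 7.620 m/s²; v = 49.4 m/s.
r = 320.3 m

320 m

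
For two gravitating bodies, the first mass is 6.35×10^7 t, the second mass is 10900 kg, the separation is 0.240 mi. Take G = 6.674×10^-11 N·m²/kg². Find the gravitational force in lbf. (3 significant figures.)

From Newton's law of gravitation: F = Gm₁m₂/r².
m₁ = 6.35×10^7 t = 6.350×10^10 kg; m₂ = 10900 kg; r = 0.240 mi = 386.2 m; G = 6.674×10^-11 N·m²/kg².
F = 0.3096 N
0.3096 N × (1 lbf / 4.448 N) = 0.06961 lbf

0.0696 lbf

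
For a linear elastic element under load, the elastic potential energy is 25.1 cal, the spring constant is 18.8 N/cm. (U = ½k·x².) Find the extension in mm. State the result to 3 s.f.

334 mm

Rearranging U = ½k·x² for x: x = √(2U/k).
U = 25.1 cal = 105.0 J; k = 18.8 N/cm = 1880 N/m.
x = 0.3342 m
0.3342 m × (1 mm / 0.001000 m) = 334.2 mm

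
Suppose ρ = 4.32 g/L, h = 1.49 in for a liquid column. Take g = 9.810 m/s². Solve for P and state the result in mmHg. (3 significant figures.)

0.0120 mmHg

P is given directly by: P = ρgh.
ρ = 4.32 g/L = 4.320 kg/m³; h = 1.49 in = 0.03785 m; g = 9.810 m/s².
P = 1.604 Pa  (the unit combination reduces to kg/(m·s²) = Pa)
1.604 Pa × (1 mmHg / 133.3 Pa) = 0.01203 mmHg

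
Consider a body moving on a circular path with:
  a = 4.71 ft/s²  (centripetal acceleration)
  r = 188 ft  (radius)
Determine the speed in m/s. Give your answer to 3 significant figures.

Rearranging a = v²/r for v: v = √(a·r).
a = 4.71 ft/s² = 1.436 m/s²; r = 188 ft = 57.30 m.
v = 9.070 m/s

9.07 m/s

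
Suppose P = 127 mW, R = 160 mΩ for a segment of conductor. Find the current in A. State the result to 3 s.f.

0.891 A

Rearranging P = I²R for I: I = √(P/R).
P = 127 mW = 0.1270 W; R = 160 mΩ = 0.1600 Ω.
I = 0.8909 A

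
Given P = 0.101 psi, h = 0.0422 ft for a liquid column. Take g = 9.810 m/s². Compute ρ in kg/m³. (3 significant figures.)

5520 kg/m³

Rearranging P = ρ·g·h for ρ: ρ = P/(g·h).
P = 0.101 psi = 696.4 Pa; h = 0.0422 ft = 0.01286 m; g = 9.810 m/s².
ρ = 5519 kg/m³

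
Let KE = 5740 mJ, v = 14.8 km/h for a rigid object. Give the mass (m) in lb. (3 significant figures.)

1.50 lb

Rearranging KE = ½mv² for m: m = 2·KE/v².
KE = 5740 mJ = 5.740 J; v = 14.8 km/h = 4.111 m/s.
m = 0.6792 kg
0.6792 kg × (1 lb / 0.4536 kg) = 1.497 lb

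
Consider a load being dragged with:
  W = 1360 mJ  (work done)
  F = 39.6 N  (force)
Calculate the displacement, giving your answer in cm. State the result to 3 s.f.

Solving W = F·d for d: d = W/F.
W = 1360 mJ = 1.360 J; F = 39.6 N.
d = 0.03434 m
0.03434 m × (1 cm / 0.01000 m) = 3.434 cm

3.43 cm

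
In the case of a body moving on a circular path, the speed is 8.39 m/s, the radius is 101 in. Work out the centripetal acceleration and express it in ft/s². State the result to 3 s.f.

Directly: a = v²/r.
v = 8.39 m/s; r = 101 in = 2.565 m.
a = 27.44 m/s²
27.44 m/s² × (1 ft/s² / 0.3048 m/s²) = 90.02 ft/s²

90.0 ft/s²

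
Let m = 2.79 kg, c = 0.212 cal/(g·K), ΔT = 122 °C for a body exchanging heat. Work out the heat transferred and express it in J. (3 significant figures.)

3.02×10^5 J

Directly: Q = mcΔT.
m = 2.79 kg; c = 0.212 cal/(g·K) = 887.0 J/(kg·K); ΔT = 122 °C = 122.0 K.
Q = 3.019×10^5 J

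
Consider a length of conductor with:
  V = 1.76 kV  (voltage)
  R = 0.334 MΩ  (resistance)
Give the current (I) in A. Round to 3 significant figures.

From Ohm's law: I = V/R.
V = 1.76 kV = 1760 V; R = 0.334 MΩ = 3.340×10^5 Ω.
I = 0.005269 A

0.00527 A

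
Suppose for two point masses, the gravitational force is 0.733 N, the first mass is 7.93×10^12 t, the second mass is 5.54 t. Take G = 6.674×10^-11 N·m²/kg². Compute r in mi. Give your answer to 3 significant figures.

From Newton's law of gravitation: r = √(G·m₁m₂/F).
F = 0.733 N; m₁ = 7.93×10^12 t = 7.930×10^15 kg; m₂ = 5.54 t = 5540 kg; G = 6.674×10^-11 N·m²/kg².
r = 63246 m
63246 m × (1 mi / 1609 m) = 39.30 mi

39.3 mi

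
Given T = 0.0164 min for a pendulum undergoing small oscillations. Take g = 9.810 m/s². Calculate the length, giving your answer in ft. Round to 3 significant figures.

Rearranging T = 2π√(L/g) for L: L = g·(T/2π)².
T = 0.0164 min = 0.9840 s; g = 9.810 m/s².
L = 0.2406 m
0.2406 m × (1 ft / 0.3048 m) = 0.7894 ft

0.789 ft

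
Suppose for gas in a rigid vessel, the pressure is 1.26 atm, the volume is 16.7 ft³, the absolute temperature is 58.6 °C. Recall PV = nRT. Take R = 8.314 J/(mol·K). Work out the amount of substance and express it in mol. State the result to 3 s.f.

From the ideal-gas law: n = PV/(RT).
P = 1.26 atm = 1.277×10^5 Pa; V = 16.7 ft³ = 0.4729 m³; T = 58.6 °C = 331.8 K; R = 8.314 J/(mol·K).
n = 21.89 mol

21.9 mol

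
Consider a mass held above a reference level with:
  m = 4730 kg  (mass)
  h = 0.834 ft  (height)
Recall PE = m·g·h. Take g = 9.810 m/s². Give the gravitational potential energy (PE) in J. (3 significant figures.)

11800 J

Directly: PE = mgh.
m = 4730 kg; h = 0.834 ft = 0.2542 m; g = 9.810 m/s².
PE = 11795 J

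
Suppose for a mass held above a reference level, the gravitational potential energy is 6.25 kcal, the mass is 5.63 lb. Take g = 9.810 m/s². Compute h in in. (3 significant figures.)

41100 in

Rearranging: h = PE/(m·g).
PE = 6.25 kcal = 26150 J; m = 5.63 lb = 2.554 kg; g = 9.810 m/s².
h = 1044 m
1044 m × (1 in / 0.02540 m) = 41096 in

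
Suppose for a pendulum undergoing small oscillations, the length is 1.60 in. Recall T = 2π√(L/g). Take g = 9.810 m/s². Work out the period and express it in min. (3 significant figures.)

0.00674 min

Directly: T = 2π√(L/g).
L = 1.60 in = 0.04064 m; g = 9.810 m/s².
T = 0.4044 s
0.4044 s × (1 min / 60.00 s) = 0.006740 min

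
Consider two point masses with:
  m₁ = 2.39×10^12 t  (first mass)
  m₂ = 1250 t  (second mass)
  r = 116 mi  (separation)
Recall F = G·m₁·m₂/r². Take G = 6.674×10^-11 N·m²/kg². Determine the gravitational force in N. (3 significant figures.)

5.72 N

From Newton's law of gravitation: F = Gm₁m₂/r².
m₁ = 2.39×10^12 t = 2.390×10^15 kg; m₂ = 1250 t = 1.250×10^6 kg; r = 116 mi = 1.867×10^5 m; G = 6.674×10^-11 N·m²/kg².
F = 5.721 N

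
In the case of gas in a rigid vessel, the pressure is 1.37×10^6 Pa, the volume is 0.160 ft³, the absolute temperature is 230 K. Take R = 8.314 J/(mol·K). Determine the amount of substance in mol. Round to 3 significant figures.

From the ideal-gas law: n = PV/(RT).
P = 1.37×10^6 Pa; V = 0.160 ft³ = 0.004531 m³; T = 230 K; R = 8.314 J/(mol·K).
n = 3.246 mol

3.25 mol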